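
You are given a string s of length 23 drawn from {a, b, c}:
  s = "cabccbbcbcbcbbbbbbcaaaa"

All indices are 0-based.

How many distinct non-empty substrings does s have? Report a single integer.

226

rank | idx | suffix
   0 |  22 | a
   1 |  21 | aa
   2 |  20 | aaa
   3 |  19 | aaaa
   4 |   1 | abccbbcbcbcbbbbbbcaaaa
   5 |  12 | bbbbbbcaaaa
   6 |  13 | bbbbbcaaaa
   7 |  14 | bbbbcaaaa
   8 |  15 | bbbcaaaa
   9 |  16 | bbcaaaa
  10 |   5 | bbcbcbcbbbbbbcaaaa
  11 |  17 | bcaaaa
  12 |  10 | bcbbbbbbcaaaa
  13 |   8 | bcbcbbbbbbcaaaa
  14 |   6 | bcbcbcbbbbbbcaaaa
  15 |   2 | bccbbcbcbcbbbbbbcaaaa
  16 |  18 | caaaa
  17 |   0 | cabccbbcbcbcbbbbbbcaaaa
  18 |  11 | cbbbbbbcaaaa
  19 |   4 | cbbcbcbcbbbbbbcaaaa
  20 |   9 | cbcbbbbbbcaaaa
  21 |   7 | cbcbcbbbbbbcaaaa
  22 |   3 | ccbbcbcbcbbbbbbcaaaa

SA = [22, 21, 20, 19, 1, 12, 13, 14, 15, 16, 5, 17, 10, 8, 6, 2, 18, 0, 11, 4, 9, 7, 3]
[i] adj suffixes → lcp
  [1] 22/21 → 1 ('a')
  [2] 21/20 → 2 ('aa')
  [3] 20/19 → 3 ('aaa')
  [4] 19/1 → 1 ('a')
  [5] 1/12 → 0 ('')
  [6] 12/13 → 5 ('bbbbb')
  [7] 13/14 → 4 ('bbbb')
  [8] 14/15 → 3 ('bbb')
  [9] 15/16 → 2 ('bb')
  [10] 16/5 → 3 ('bbc')
  [11] 5/17 → 1 ('b')
  [12] 17/10 → 2 ('bc')
  [13] 10/8 → 3 ('bcb')
  [14] 8/6 → 5 ('bcbcb')
  [15] 6/2 → 2 ('bc')
  [16] 2/18 → 0 ('')
  [17] 18/0 → 2 ('ca')
  [18] 0/11 → 1 ('c')
  [19] 11/4 → 3 ('cbb')
  [20] 4/9 → 2 ('cb')
  [21] 9/7 → 4 ('cbcb')
  [22] 7/3 → 1 ('c')

n(n+1)/2 = 23·24/2 = 276
Σ LCP = 0 + 1 + 2 + 3 + 1 + 0 + 5 + 4 + 3 + 2 + 3 + 1 + 2 + 3 + 5 + 2 + 0 + 2 + 1 + 3 + 2 + 4 + 1 = 50
distinct = 276 − 50 = 226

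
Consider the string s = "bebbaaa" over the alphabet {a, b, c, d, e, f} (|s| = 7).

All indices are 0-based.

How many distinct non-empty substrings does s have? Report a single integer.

23

rank→(start, suffix):
  0 → (6, 'a')
  1 → (5, 'aa')
  2 → (4, 'aaa')
  3 → (3, 'baaa')
  4 → (2, 'bbaaa')
  5 → (0, 'bebbaaa')
  6 → (1, 'ebbaaa')

SA = [6, 5, 4, 3, 2, 0, 1]
rank  pair      lcp
   1  s[6:],s[5:]  1  'a'
   2  s[5:],s[4:]  2  'aa'
   3  s[4:],s[3:]  0  ''
   4  s[3:],s[2:]  1  'b'
   5  s[2:],s[0:]  1  'b'
   6  s[0:],s[1:]  0  ''

n(n+1)/2 = 7·8/2 = 28
Σ LCP = 0 + 1 + 2 + 0 + 1 + 1 + 0 = 5
distinct = 28 − 5 = 23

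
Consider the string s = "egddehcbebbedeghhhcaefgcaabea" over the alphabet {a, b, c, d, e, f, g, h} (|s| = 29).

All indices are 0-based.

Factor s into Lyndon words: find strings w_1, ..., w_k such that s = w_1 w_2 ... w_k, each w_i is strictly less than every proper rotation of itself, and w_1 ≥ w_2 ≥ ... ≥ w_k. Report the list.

emit factor 1: 'eg' (i=0, period=2)
emit factor 2: 'ddeh' (i=2, period=4)
emit factor 3: 'c' (i=6, period=1)
emit factor 4: 'be' (i=7, period=2)
emit factor 5: 'bbedeghhhc' (i=9, period=10)
emit factor 6: 'aefgc' (i=19, period=5)
emit factor 7: 'aabe' (i=24, period=4)
emit factor 8: 'a' (i=28, period=1)

["eg", "ddeh", "c", "be", "bbedeghhhc", "aefgc", "aabe", "a"]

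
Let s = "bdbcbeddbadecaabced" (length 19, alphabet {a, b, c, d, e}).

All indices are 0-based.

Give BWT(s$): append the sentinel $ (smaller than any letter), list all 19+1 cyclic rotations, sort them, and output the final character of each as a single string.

rank  rotation              last
    0  $bdbcbeddbadecaabced  d
    1  aabced$bdbcbeddbadec  c
    2  abced$bdbcbeddbadeca  a
    3  adecaabced$bdbcbeddb  b
    4  badecaabced$bdbcbedd  d
    5  bcbeddbadecaabced$bd  d
    6  bced$bdbcbeddbadecaa  a
    7  bdbcbeddbadecaabced$  $
    8  beddbadecaabced$bdbc  c
    9  caabced$bdbcbeddbade  e
   10  cbeddbadecaabced$bdb  b
   11  ced$bdbcbeddbadecaab  b
   12  d$bdbcbeddbadecaabce  e
   13  dbadecaabced$bdbcbed  d
   14  dbcbeddbadecaabced$b  b
   15  ddbadecaabced$bdbcbe  e
   16  decaabced$bdbcbeddba  a
   17  ecaabced$bdbcbeddbad  d
   18  ed$bdbcbeddbadecaabc  c
   19  eddbadecaabced$bdbcb  b

dcabdda$cebbedbeadcb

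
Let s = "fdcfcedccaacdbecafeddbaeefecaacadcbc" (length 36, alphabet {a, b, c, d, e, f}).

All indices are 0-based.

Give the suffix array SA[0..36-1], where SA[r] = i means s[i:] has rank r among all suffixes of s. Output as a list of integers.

sorted suffixes:
  #0 SA[0]=28  'aacadcbc'
  #1 SA[1]=9  'aacdbecafeddbaeefecaacadcbc'
  #2 SA[2]=29  'acadcbc'
  #3 SA[3]=10  'acdbecafeddbaeefecaacadcbc'
  #4 SA[4]=31  'adcbc'
  #5 SA[5]=22  'aeefecaacadcbc'
  #6 SA[6]=16  'afeddbaeefecaacadcbc'
  #7 SA[7]=21  'baeefecaacadcbc'
  #8 SA[8]=34  'bc'
  #9 SA[9]=13  'becafeddbaeefecaacadcbc'
  #10 SA[10]=35  'c'
  #11 SA[11]=27  'caacadcbc'
  #12 SA[12]=8  'caacdbecafeddbaeefecaacadcbc'
  #13 SA[13]=30  'cadcbc'
  #14 SA[14]=15  'cafeddbaeefecaacadcbc'
  #15 SA[15]=33  'cbc'
  #16 SA[16]=7  'ccaacdbecafeddbaeefecaacadcbc'
  #17 SA[17]=11  'cdbecafeddbaeefecaacadcbc'
  #18 SA[18]=4  'cedccaacdbecafeddbaeefecaacadcbc'
  #19 SA[19]=2  'cfcedccaacdbecafeddbaeefecaacadcbc'
  #20 SA[20]=20  'dbaeefecaacadcbc'
  #21 SA[21]=12  'dbecafeddbaeefecaacadcbc'
  #22 SA[22]=32  'dcbc'
  #23 SA[23]=6  'dccaacdbecafeddbaeefecaacadcbc'
  #24 SA[24]=1  'dcfcedccaacdbecafeddbaeefecaacadcbc'
  #25 SA[25]=19  'ddbaeefecaacadcbc'
  #26 SA[26]=26  'ecaacadcbc'
  #27 SA[27]=14  'ecafeddbaeefecaacadcbc'
  #28 SA[28]=5  'edccaacdbecafeddbaeefecaacadcbc'
  #29 SA[29]=18  'eddbaeefecaacadcbc'
  #30 SA[30]=23  'eefecaacadcbc'
  #31 SA[31]=24  'efecaacadcbc'
  #32 SA[32]=3  'fcedccaacdbecafeddbaeefecaacadcbc'
  #33 SA[33]=0  'fdcfcedccaacdbecafeddbaeefecaacadcbc'
  #34 SA[34]=25  'fecaacadcbc'
  #35 SA[35]=17  'feddbaeefecaacadcbc'

[28, 9, 29, 10, 31, 22, 16, 21, 34, 13, 35, 27, 8, 30, 15, 33, 7, 11, 4, 2, 20, 12, 32, 6, 1, 19, 26, 14, 5, 18, 23, 24, 3, 0, 25, 17]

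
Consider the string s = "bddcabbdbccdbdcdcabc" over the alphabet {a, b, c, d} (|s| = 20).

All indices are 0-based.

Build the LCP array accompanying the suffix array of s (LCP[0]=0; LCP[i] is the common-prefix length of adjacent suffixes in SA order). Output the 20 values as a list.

[0, 2, 0, 1, 2, 1, 2, 2, 0, 1, 3, 1, 1, 2, 0, 2, 1, 4, 2, 1]

rank | idx | suffix
   0 |   4 | abbdbccdbdcdcabc
   1 |  17 | abc
   2 |   5 | bbdbccdbdcdcabc
   3 |  18 | bc
   4 |   8 | bccdbdcdcabc
   5 |   6 | bdbccdbdcdcabc
   6 |  12 | bdcdcabc
   7 |   0 | bddcabbdbccdbdcdcabc
   8 |  19 | c
   9 |   3 | cabbdbccdbdcdcabc
  10 |  16 | cabc
  11 |   9 | ccdbdcdcabc
  12 |  10 | cdbdcdcabc
  13 |  14 | cdcabc
  14 |   7 | dbccdbdcdcabc
  15 |  11 | dbdcdcabc
  16 |   2 | dcabbdbccdbdcdcabc
  17 |  15 | dcabc
  18 |  13 | dcdcabc
  19 |   1 | ddcabbdbccdbdcdcabc

SA = [4, 17, 5, 18, 8, 6, 12, 0, 19, 3, 16, 9, 10, 14, 7, 11, 2, 15, 13, 1]
[i] adj suffixes → lcp
  [1] 4/17 → 2 ('ab')
  [2] 17/5 → 0 ('')
  [3] 5/18 → 1 ('b')
  [4] 18/8 → 2 ('bc')
  [5] 8/6 → 1 ('b')
  [6] 6/12 → 2 ('bd')
  [7] 12/0 → 2 ('bd')
  [8] 0/19 → 0 ('')
  [9] 19/3 → 1 ('c')
  [10] 3/16 → 3 ('cab')
  [11] 16/9 → 1 ('c')
  [12] 9/10 → 1 ('c')
  [13] 10/14 → 2 ('cd')
  [14] 14/7 → 0 ('')
  [15] 7/11 → 2 ('db')
  [16] 11/2 → 1 ('d')
  [17] 2/15 → 4 ('dcab')
  [18] 15/13 → 2 ('dc')
  [19] 13/1 → 1 ('d')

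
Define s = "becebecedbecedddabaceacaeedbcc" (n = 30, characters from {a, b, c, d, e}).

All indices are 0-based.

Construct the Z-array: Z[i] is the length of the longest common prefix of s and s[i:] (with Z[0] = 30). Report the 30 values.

[30, 0, 0, 0, 4, 0, 0, 0, 0, 4, 0, 0, 0, 0, 0, 0, 0, 1, 0, 0, 0, 0, 0, 0, 0, 0, 0, 1, 0, 0]

Z[0]=30
i=1: outside box; Z[1]=0
i=2: outside box; Z[2]=0
i=3: outside box; Z[3]=0
i=4: outside box; Z[4]=4 scan→box=[4,8)
i=5: min(r-i=3, Z[1]=0)=0; Z[5]=0
i=6: min(r-i=2, Z[2]=0)=0; Z[6]=0
i=7: min(r-i=1, Z[3]=0)=0; Z[7]=0
i=8: outside box; Z[8]=0
i=9: outside box; Z[9]=4 scan→box=[9,13)
i=10: min(r-i=3, Z[1]=0)=0; Z[10]=0
i=11: min(r-i=2, Z[2]=0)=0; Z[11]=0
i=12: min(r-i=1, Z[3]=0)=0; Z[12]=0
i=13: outside box; Z[13]=0
i=14: outside box; Z[14]=0
i=15: outside box; Z[15]=0
i=16: outside box; Z[16]=0
i=17: outside box; Z[17]=1 scan→box=[17,18)
i=18: outside box; Z[18]=0
i=19: outside box; Z[19]=0
i=20: outside box; Z[20]=0
i=21: outside box; Z[21]=0
i=22: outside box; Z[22]=0
i=23: outside box; Z[23]=0
i=24: outside box; Z[24]=0
i=25: outside box; Z[25]=0
i=26: outside box; Z[26]=0
i=27: outside box; Z[27]=1 scan→box=[27,28)
i=28: outside box; Z[28]=0
i=29: outside box; Z[29]=0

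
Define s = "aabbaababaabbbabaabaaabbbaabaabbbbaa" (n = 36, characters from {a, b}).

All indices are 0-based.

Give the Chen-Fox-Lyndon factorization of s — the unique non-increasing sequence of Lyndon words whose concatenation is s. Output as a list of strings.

["aabb", "aababaabbbab", "aab", "aaabbbaabaabbbb", "a", "a"]

emit factor 1: 'aabb' (i=0, period=4)
emit factor 2: 'aababaabbbab' (i=4, period=12)
emit factor 3: 'aab' (i=16, period=3)
emit factor 4: 'aaabbbaabaabbbb' (i=19, period=15)
emit factor 5: 'a' (i=34, period=1)
emit factor 6: 'a' (i=35, period=1)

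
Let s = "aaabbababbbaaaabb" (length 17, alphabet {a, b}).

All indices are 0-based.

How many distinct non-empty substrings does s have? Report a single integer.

rank | idx | suffix
   0 |  11 | aaaabb
   1 |  12 | aaabb
   2 |   0 | aaabbababbbaaaabb
   3 |  13 | aabb
   4 |   1 | aabbababbbaaaabb
   5 |   5 | ababbbaaaabb
   6 |  14 | abb
   7 |   2 | abbababbbaaaabb
   8 |   7 | abbbaaaabb
   9 |  16 | b
  10 |  10 | baaaabb
  11 |   4 | bababbbaaaabb
  12 |   6 | babbbaaaabb
  13 |  15 | bb
  14 |   9 | bbaaaabb
  15 |   3 | bbababbbaaaabb
  16 |   8 | bbbaaaabb

SA = [11, 12, 0, 13, 1, 5, 14, 2, 7, 16, 10, 4, 6, 15, 9, 3, 8]
rank  pair      lcp
   1  s[11:],s[12:]  3  'aaa'
   2  s[12:],s[0:]  5  'aaabb'
   3  s[0:],s[13:]  2  'aa'
   4  s[13:],s[1:]  4  'aabb'
   5  s[1:],s[5:]  1  'a'
   6  s[5:],s[14:]  2  'ab'
   7  s[14:],s[2:]  3  'abb'
   8  s[2:],s[7:]  3  'abb'
   9  s[7:],s[16:]  0  ''
  10  s[16:],s[10:]  1  'b'
  11  s[10:],s[4:]  2  'ba'
  12  s[4:],s[6:]  3  'bab'
  13  s[6:],s[15:]  1  'b'
  14  s[15:],s[9:]  2  'bb'
  15  s[9:],s[3:]  3  'bba'
  16  s[3:],s[8:]  2  'bb'

n(n+1)/2 = 17·18/2 = 153
Σ LCP = 0 + 3 + 5 + 2 + 4 + 1 + 2 + 3 + 3 + 0 + 1 + 2 + 3 + 1 + 2 + 3 + 2 = 37
distinct = 153 − 37 = 116

116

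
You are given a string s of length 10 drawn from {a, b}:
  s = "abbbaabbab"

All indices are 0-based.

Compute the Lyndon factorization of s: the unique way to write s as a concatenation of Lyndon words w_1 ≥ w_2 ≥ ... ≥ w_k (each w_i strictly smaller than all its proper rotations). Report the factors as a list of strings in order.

["abbb", "aabbab"]

emit factor 1: 'abbb' (i=0, period=4)
emit factor 2: 'aabbab' (i=4, period=6)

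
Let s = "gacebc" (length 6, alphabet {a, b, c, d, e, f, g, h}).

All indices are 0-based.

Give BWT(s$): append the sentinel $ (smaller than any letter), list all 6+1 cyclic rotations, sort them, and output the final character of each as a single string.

cgebac$

rank  rotation last
    0  $gacebc  c
    1  acebc$g  g
    2  bc$gace  e
    3  c$gaceb  b
    4  cebc$ga  a
    5  ebc$gac  c
    6  gacebc$  $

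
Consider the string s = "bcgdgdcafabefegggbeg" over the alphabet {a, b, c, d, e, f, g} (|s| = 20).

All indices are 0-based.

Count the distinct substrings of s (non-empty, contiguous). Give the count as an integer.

rank→(start, suffix):
  0 → (9, 'abefegggbeg')
  1 → (7, 'afabefegggbeg')
  2 → (0, 'bcgdgdcafabefegggbeg')
  3 → (10, 'befegggbeg')
  4 → (17, 'beg')
  5 → (6, 'cafabefegggbeg')
  6 → (1, 'cgdgdcafabefegggbeg')
  7 → (5, 'dcafabefegggbeg')
  8 → (3, 'dgdcafabefegggbeg')
  9 → (11, 'efegggbeg')
  10 → (18, 'eg')
  11 → (13, 'egggbeg')
  12 → (8, 'fabefegggbeg')
  13 → (12, 'fegggbeg')
  14 → (19, 'g')
  15 → (16, 'gbeg')
  16 → (4, 'gdcafabefegggbeg')
  17 → (2, 'gdgdcafabefegggbeg')
  18 → (15, 'ggbeg')
  19 → (14, 'gggbeg')

SA = [9, 7, 0, 10, 17, 6, 1, 5, 3, 11, 18, 13, 8, 12, 19, 16, 4, 2, 15, 14]
[i] adj suffixes → lcp
  [1] 9/7 → 1 ('a')
  [2] 7/0 → 0 ('')
  [3] 0/10 → 1 ('b')
  [4] 10/17 → 2 ('be')
  [5] 17/6 → 0 ('')
  [6] 6/1 → 1 ('c')
  [7] 1/5 → 0 ('')
  [8] 5/3 → 1 ('d')
  [9] 3/11 → 0 ('')
  [10] 11/18 → 1 ('e')
  [11] 18/13 → 2 ('eg')
  [12] 13/8 → 0 ('')
  [13] 8/12 → 1 ('f')
  [14] 12/19 → 0 ('')
  [15] 19/16 → 1 ('g')
  [16] 16/4 → 1 ('g')
  [17] 4/2 → 2 ('gd')
  [18] 2/15 → 1 ('g')
  [19] 15/14 → 2 ('gg')

n(n+1)/2 = 20·21/2 = 210
Σ LCP = 0 + 1 + 0 + 1 + 2 + 0 + 1 + 0 + 1 + 0 + 1 + 2 + 0 + 1 + 0 + 1 + 1 + 2 + 1 + 2 = 17
distinct = 210 − 17 = 193

193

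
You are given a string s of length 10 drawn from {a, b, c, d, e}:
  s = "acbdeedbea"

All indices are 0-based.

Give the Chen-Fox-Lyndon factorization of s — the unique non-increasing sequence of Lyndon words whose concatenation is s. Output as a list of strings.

["acbdeedbe", "a"]

emit factor 1: 'acbdeedbe' (i=0, period=9)
emit factor 2: 'a' (i=9, period=1)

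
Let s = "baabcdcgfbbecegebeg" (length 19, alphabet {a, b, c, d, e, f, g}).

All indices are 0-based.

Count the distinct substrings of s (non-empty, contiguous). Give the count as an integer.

rank | idx | suffix
   0 |   1 | aabcdcgfbbecegebeg
   1 |   2 | abcdcgfbbecegebeg
   2 |   0 | baabcdcgfbbecegebeg
   3 |   9 | bbecegebeg
   4 |   3 | bcdcgfbbecegebeg
   5 |  10 | becegebeg
   6 |  16 | beg
   7 |   4 | cdcgfbbecegebeg
   8 |  12 | cegebeg
   9 |   6 | cgfbbecegebeg
  10 |   5 | dcgfbbecegebeg
  11 |  15 | ebeg
  12 |  11 | ecegebeg
  13 |  17 | eg
  14 |  13 | egebeg
  15 |   8 | fbbecegebeg
  16 |  18 | g
  17 |  14 | gebeg
  18 |   7 | gfbbecegebeg

SA = [1, 2, 0, 9, 3, 10, 16, 4, 12, 6, 5, 15, 11, 17, 13, 8, 18, 14, 7]
i: (SA[i-1],SA[i]) lcp shared
  1: (1,2) 1 'a'
  2: (2,0) 0 ''
  3: (0,9) 1 'b'
  4: (9,3) 1 'b'
  5: (3,10) 1 'b'
  6: (10,16) 2 'be'
  7: (16,4) 0 ''
  8: (4,12) 1 'c'
  9: (12,6) 1 'c'
  10: (6,5) 0 ''
  11: (5,15) 0 ''
  12: (15,11) 1 'e'
  13: (11,17) 1 'e'
  14: (17,13) 2 'eg'
  15: (13,8) 0 ''
  16: (8,18) 0 ''
  17: (18,14) 1 'g'
  18: (14,7) 1 'g'

n(n+1)/2 = 19·20/2 = 190
Σ LCP = 0 + 1 + 0 + 1 + 1 + 1 + 2 + 0 + 1 + 1 + 0 + 0 + 1 + 1 + 2 + 0 + 0 + 1 + 1 = 14
distinct = 190 − 14 = 176

176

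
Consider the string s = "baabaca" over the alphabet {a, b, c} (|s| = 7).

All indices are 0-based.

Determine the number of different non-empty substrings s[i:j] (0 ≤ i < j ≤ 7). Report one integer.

23

rank→(start, suffix):
  0 → (6, 'a')
  1 → (1, 'aabaca')
  2 → (2, 'abaca')
  3 → (4, 'aca')
  4 → (0, 'baabaca')
  5 → (3, 'baca')
  6 → (5, 'ca')

SA = [6, 1, 2, 4, 0, 3, 5]
i: (SA[i-1],SA[i]) lcp shared
  1: (6,1) 1 'a'
  2: (1,2) 1 'a'
  3: (2,4) 1 'a'
  4: (4,0) 0 ''
  5: (0,3) 2 'ba'
  6: (3,5) 0 ''

n(n+1)/2 = 7·8/2 = 28
Σ LCP = 0 + 1 + 1 + 1 + 0 + 2 + 0 = 5
distinct = 28 − 5 = 23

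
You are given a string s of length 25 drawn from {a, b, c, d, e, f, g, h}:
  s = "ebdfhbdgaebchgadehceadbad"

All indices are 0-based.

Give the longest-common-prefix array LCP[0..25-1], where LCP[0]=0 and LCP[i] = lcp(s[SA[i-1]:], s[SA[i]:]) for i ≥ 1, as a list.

[0, 2, 2, 1, 0, 1, 1, 2, 0, 1, 0, 1, 1, 1, 1, 0, 1, 2, 1, 0, 0, 2, 0, 1, 1]

rank→(start, suffix):
  0 → (23, 'ad')
  1 → (20, 'adbad')
  2 → (14, 'adehceadbad')
  3 → (8, 'aebchgadehceadbad')
  4 → (22, 'bad')
  5 → (10, 'bchgadehceadbad')
  6 → (1, 'bdfhbdgaebchgadehceadbad')
  7 → (5, 'bdgaebchgadehceadbad')
  8 → (18, 'ceadbad')
  9 → (11, 'chgadehceadbad')
  10 → (24, 'd')
  11 → (21, 'dbad')
  12 → (15, 'dehceadbad')
  13 → (2, 'dfhbdgaebchgadehceadbad')
  14 → (6, 'dgaebchgadehceadbad')
  15 → (19, 'eadbad')
  16 → (9, 'ebchgadehceadbad')
  17 → (0, 'ebdfhbdgaebchgadehceadbad')
  18 → (16, 'ehceadbad')
  19 → (3, 'fhbdgaebchgadehceadbad')
  20 → (13, 'gadehceadbad')
  21 → (7, 'gaebchgadehceadbad')
  22 → (4, 'hbdgaebchgadehceadbad')
  23 → (17, 'hceadbad')
  24 → (12, 'hgadehceadbad')

SA = [23, 20, 14, 8, 22, 10, 1, 5, 18, 11, 24, 21, 15, 2, 6, 19, 9, 0, 16, 3, 13, 7, 4, 17, 12]
rank  pair      lcp
   1  s[23:],s[20:]  2  'ad'
   2  s[20:],s[14:]  2  'ad'
   3  s[14:],s[8:]  1  'a'
   4  s[8:],s[22:]  0  ''
   5  s[22:],s[10:]  1  'b'
   6  s[10:],s[1:]  1  'b'
   7  s[1:],s[5:]  2  'bd'
   8  s[5:],s[18:]  0  ''
   9  s[18:],s[11:]  1  'c'
  10  s[11:],s[24:]  0  ''
  11  s[24:],s[21:]  1  'd'
  12  s[21:],s[15:]  1  'd'
  13  s[15:],s[2:]  1  'd'
  14  s[2:],s[6:]  1  'd'
  15  s[6:],s[19:]  0  ''
  16  s[19:],s[9:]  1  'e'
  17  s[9:],s[0:]  2  'eb'
  18  s[0:],s[16:]  1  'e'
  19  s[16:],s[3:]  0  ''
  20  s[3:],s[13:]  0  ''
  21  s[13:],s[7:]  2  'ga'
  22  s[7:],s[4:]  0  ''
  23  s[4:],s[17:]  1  'h'
  24  s[17:],s[12:]  1  'h'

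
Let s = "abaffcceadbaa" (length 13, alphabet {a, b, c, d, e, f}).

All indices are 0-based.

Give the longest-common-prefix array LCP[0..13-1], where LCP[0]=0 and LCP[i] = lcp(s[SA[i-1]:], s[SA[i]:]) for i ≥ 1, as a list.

rank | idx | suffix
   0 |  12 | a
   1 |  11 | aa
   2 |   0 | abaffcceadbaa
   3 |   8 | adbaa
   4 |   2 | affcceadbaa
   5 |  10 | baa
   6 |   1 | baffcceadbaa
   7 |   5 | cceadbaa
   8 |   6 | ceadbaa
   9 |   9 | dbaa
  10 |   7 | eadbaa
  11 |   4 | fcceadbaa
  12 |   3 | ffcceadbaa

SA = [12, 11, 0, 8, 2, 10, 1, 5, 6, 9, 7, 4, 3]
i: (SA[i-1],SA[i]) lcp shared
  1: (12,11) 1 'a'
  2: (11,0) 1 'a'
  3: (0,8) 1 'a'
  4: (8,2) 1 'a'
  5: (2,10) 0 ''
  6: (10,1) 2 'ba'
  7: (1,5) 0 ''
  8: (5,6) 1 'c'
  9: (6,9) 0 ''
  10: (9,7) 0 ''
  11: (7,4) 0 ''
  12: (4,3) 1 'f'

[0, 1, 1, 1, 1, 0, 2, 0, 1, 0, 0, 0, 1]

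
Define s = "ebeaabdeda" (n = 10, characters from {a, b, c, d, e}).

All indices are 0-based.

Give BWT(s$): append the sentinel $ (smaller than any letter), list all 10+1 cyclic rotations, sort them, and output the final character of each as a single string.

adeaaeebb$d

rank  rotation     last
    0  $ebeaabdeda  a
    1  a$ebeaabded  d
    2  aabdeda$ebe  e
    3  abdeda$ebea  a
    4  bdeda$ebeaa  a
    5  beaabdeda$e  e
    6  da$ebeaabde  e
    7  deda$ebeaab  b
    8  eaabdeda$eb  b
    9  ebeaabdeda$  $
   10  eda$ebeaabd  d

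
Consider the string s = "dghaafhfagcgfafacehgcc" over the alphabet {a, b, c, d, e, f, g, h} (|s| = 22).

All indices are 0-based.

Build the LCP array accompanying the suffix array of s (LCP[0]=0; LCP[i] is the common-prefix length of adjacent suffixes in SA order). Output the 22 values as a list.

[0, 1, 1, 2, 1, 0, 1, 1, 1, 0, 0, 0, 2, 2, 1, 0, 2, 1, 1, 0, 1, 1]

rank | idx | suffix
   0 |   3 | aafhfagcgfafacehgcc
   1 |  15 | acehgcc
   2 |  13 | afacehgcc
   3 |   4 | afhfagcgfafacehgcc
   4 |   8 | agcgfafacehgcc
   5 |  21 | c
   6 |  20 | cc
   7 |  16 | cehgcc
   8 |  10 | cgfafacehgcc
   9 |   0 | dghaafhfagcgfafacehgcc
  10 |  17 | ehgcc
  11 |  14 | facehgcc
  12 |  12 | fafacehgcc
  13 |   7 | fagcgfafacehgcc
  14 |   5 | fhfagcgfafacehgcc
  15 |  19 | gcc
  16 |   9 | gcgfafacehgcc
  17 |  11 | gfafacehgcc
  18 |   1 | ghaafhfagcgfafacehgcc
  19 |   2 | haafhfagcgfafacehgcc
  20 |   6 | hfagcgfafacehgcc
  21 |  18 | hgcc

SA = [3, 15, 13, 4, 8, 21, 20, 16, 10, 0, 17, 14, 12, 7, 5, 19, 9, 11, 1, 2, 6, 18]
i: (SA[i-1],SA[i]) lcp shared
  1: (3,15) 1 'a'
  2: (15,13) 1 'a'
  3: (13,4) 2 'af'
  4: (4,8) 1 'a'
  5: (8,21) 0 ''
  6: (21,20) 1 'c'
  7: (20,16) 1 'c'
  8: (16,10) 1 'c'
  9: (10,0) 0 ''
  10: (0,17) 0 ''
  11: (17,14) 0 ''
  12: (14,12) 2 'fa'
  13: (12,7) 2 'fa'
  14: (7,5) 1 'f'
  15: (5,19) 0 ''
  16: (19,9) 2 'gc'
  17: (9,11) 1 'g'
  18: (11,1) 1 'g'
  19: (1,2) 0 ''
  20: (2,6) 1 'h'
  21: (6,18) 1 'h'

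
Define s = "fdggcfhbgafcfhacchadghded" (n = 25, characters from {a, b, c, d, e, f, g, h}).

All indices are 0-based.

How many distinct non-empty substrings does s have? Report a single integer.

303

sorted suffixes:
  #0 SA[0]=14  'acchadghded'
  #1 SA[1]=18  'adghded'
  #2 SA[2]=9  'afcfhacchadghded'
  #3 SA[3]=7  'bgafcfhacchadghded'
  #4 SA[4]=15  'cchadghded'
  #5 SA[5]=11  'cfhacchadghded'
  #6 SA[6]=4  'cfhbgafcfhacchadghded'
  #7 SA[7]=16  'chadghded'
  #8 SA[8]=24  'd'
  #9 SA[9]=22  'ded'
  #10 SA[10]=1  'dggcfhbgafcfhacchadghded'
  #11 SA[11]=19  'dghded'
  #12 SA[12]=23  'ed'
  #13 SA[13]=10  'fcfhacchadghded'
  #14 SA[14]=0  'fdggcfhbgafcfhacchadghded'
  #15 SA[15]=12  'fhacchadghded'
  #16 SA[16]=5  'fhbgafcfhacchadghded'
  #17 SA[17]=8  'gafcfhacchadghded'
  #18 SA[18]=3  'gcfhbgafcfhacchadghded'
  #19 SA[19]=2  'ggcfhbgafcfhacchadghded'
  #20 SA[20]=20  'ghded'
  #21 SA[21]=13  'hacchadghded'
  #22 SA[22]=17  'hadghded'
  #23 SA[23]=6  'hbgafcfhacchadghded'
  #24 SA[24]=21  'hded'

SA = [14, 18, 9, 7, 15, 11, 4, 16, 24, 22, 1, 19, 23, 10, 0, 12, 5, 8, 3, 2, 20, 13, 17, 6, 21]
rank  pair      lcp
   1  s[14:],s[18:]  1  'a'
   2  s[18:],s[9:]  1  'a'
   3  s[9:],s[7:]  0  ''
   4  s[7:],s[15:]  0  ''
   5  s[15:],s[11:]  1  'c'
   6  s[11:],s[4:]  3  'cfh'
   7  s[4:],s[16:]  1  'c'
   8  s[16:],s[24:]  0  ''
   9  s[24:],s[22:]  1  'd'
  10  s[22:],s[1:]  1  'd'
  11  s[1:],s[19:]  2  'dg'
  12  s[19:],s[23:]  0  ''
  13  s[23:],s[10:]  0  ''
  14  s[10:],s[0:]  1  'f'
  15  s[0:],s[12:]  1  'f'
  16  s[12:],s[5:]  2  'fh'
  17  s[5:],s[8:]  0  ''
  18  s[8:],s[3:]  1  'g'
  19  s[3:],s[2:]  1  'g'
  20  s[2:],s[20:]  1  'g'
  21  s[20:],s[13:]  0  ''
  22  s[13:],s[17:]  2  'ha'
  23  s[17:],s[6:]  1  'h'
  24  s[6:],s[21:]  1  'h'

n(n+1)/2 = 25·26/2 = 325
Σ LCP = 0 + 1 + 1 + 0 + 0 + 1 + 3 + 1 + 0 + 1 + 1 + 2 + 0 + 0 + 1 + 1 + 2 + 0 + 1 + 1 + 1 + 0 + 2 + 1 + 1 = 22
distinct = 325 − 22 = 303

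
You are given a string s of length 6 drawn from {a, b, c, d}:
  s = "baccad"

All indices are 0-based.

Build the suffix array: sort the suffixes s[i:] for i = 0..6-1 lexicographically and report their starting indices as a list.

[1, 4, 0, 3, 2, 5]

rank | idx | suffix
   0 |   1 | accad
   1 |   4 | ad
   2 |   0 | baccad
   3 |   3 | cad
   4 |   2 | ccad
   5 |   5 | d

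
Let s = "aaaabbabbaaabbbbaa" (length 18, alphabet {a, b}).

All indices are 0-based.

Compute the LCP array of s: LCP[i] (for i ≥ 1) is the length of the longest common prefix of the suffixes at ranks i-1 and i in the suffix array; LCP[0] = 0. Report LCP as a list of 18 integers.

[0, 1, 2, 3, 5, 2, 4, 1, 4, 3, 0, 3, 2, 1, 4, 3, 2, 3]

rank→(start, suffix):
  0 → (17, 'a')
  1 → (16, 'aa')
  2 → (0, 'aaaabbabbaaabbbbaa')
  3 → (1, 'aaabbabbaaabbbbaa')
  4 → (9, 'aaabbbbaa')
  5 → (2, 'aabbabbaaabbbbaa')
  6 → (10, 'aabbbbaa')
  7 → (6, 'abbaaabbbbaa')
  8 → (3, 'abbabbaaabbbbaa')
  9 → (11, 'abbbbaa')
  10 → (15, 'baa')
  11 → (8, 'baaabbbbaa')
  12 → (5, 'babbaaabbbbaa')
  13 → (14, 'bbaa')
  14 → (7, 'bbaaabbbbaa')
  15 → (4, 'bbabbaaabbbbaa')
  16 → (13, 'bbbaa')
  17 → (12, 'bbbbaa')

SA = [17, 16, 0, 1, 9, 2, 10, 6, 3, 11, 15, 8, 5, 14, 7, 4, 13, 12]
rank  pair      lcp
   1  s[17:],s[16:]  1  'a'
   2  s[16:],s[0:]  2  'aa'
   3  s[0:],s[1:]  3  'aaa'
   4  s[1:],s[9:]  5  'aaabb'
   5  s[9:],s[2:]  2  'aa'
   6  s[2:],s[10:]  4  'aabb'
   7  s[10:],s[6:]  1  'a'
   8  s[6:],s[3:]  4  'abba'
   9  s[3:],s[11:]  3  'abb'
  10  s[11:],s[15:]  0  ''
  11  s[15:],s[8:]  3  'baa'
  12  s[8:],s[5:]  2  'ba'
  13  s[5:],s[14:]  1  'b'
  14  s[14:],s[7:]  4  'bbaa'
  15  s[7:],s[4:]  3  'bba'
  16  s[4:],s[13:]  2  'bb'
  17  s[13:],s[12:]  3  'bbb'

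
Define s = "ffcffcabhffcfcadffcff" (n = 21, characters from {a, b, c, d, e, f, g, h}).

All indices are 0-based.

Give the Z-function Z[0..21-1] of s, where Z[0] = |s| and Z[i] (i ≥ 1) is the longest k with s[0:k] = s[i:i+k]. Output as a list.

[21, 1, 0, 3, 1, 0, 0, 0, 0, 4, 1, 0, 1, 0, 0, 0, 5, 1, 0, 2, 1]

Z[0]=21
i=1: outside box; Z[1]=1 extend→box=[1,2)
i=2: outside box; Z[2]=0
i=3: outside box; Z[3]=3 extend→box=[3,6)
i=4: min(r-i=2, Z[1]=1)=1; Z[4]=1
i=5: min(r-i=1, Z[2]=0)=0; Z[5]=0
i=6: outside box; Z[6]=0
i=7: outside box; Z[7]=0
i=8: outside box; Z[8]=0
i=9: outside box; Z[9]=4 extend→box=[9,13)
i=10: min(r-i=3, Z[1]=1)=1; Z[10]=1
i=11: min(r-i=2, Z[2]=0)=0; Z[11]=0
i=12: min(r-i=1, Z[3]=3)=1; Z[12]=1
i=13: outside box; Z[13]=0
i=14: outside box; Z[14]=0
i=15: outside box; Z[15]=0
i=16: outside box; Z[16]=5 extend→box=[16,21)
i=17: min(r-i=4, Z[1]=1)=1; Z[17]=1
i=18: min(r-i=3, Z[2]=0)=0; Z[18]=0
i=19: min(r-i=2, Z[3]=3)=2; Z[19]=2
i=20: min(r-i=1, Z[4]=1)=1; Z[20]=1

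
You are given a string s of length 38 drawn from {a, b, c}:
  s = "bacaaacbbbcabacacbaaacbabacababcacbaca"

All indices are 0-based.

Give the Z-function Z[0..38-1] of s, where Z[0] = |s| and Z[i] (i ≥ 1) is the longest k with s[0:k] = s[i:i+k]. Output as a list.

[38, 0, 0, 0, 0, 0, 0, 1, 1, 1, 0, 0, 4, 0, 0, 0, 0, 2, 0, 0, 0, 0, 2, 0, 4, 0, 0, 0, 2, 0, 1, 0, 0, 0, 4, 0, 0, 0]

Z[0]=38
i=1: outside box; Z[1]=0
i=2: outside box; Z[2]=0
i=3: outside box; Z[3]=0
i=4: outside box; Z[4]=0
i=5: outside box; Z[5]=0
i=6: outside box; Z[6]=0
i=7: outside box; Z[7]=1 scan→box=[7,8)
i=8: outside box; Z[8]=1 scan→box=[8,9)
i=9: outside box; Z[9]=1 scan→box=[9,10)
i=10: outside box; Z[10]=0
i=11: outside box; Z[11]=0
i=12: outside box; Z[12]=4 scan→box=[12,16)
i=13: min(r-i=3, Z[1]=0)=0; Z[13]=0
i=14: min(r-i=2, Z[2]=0)=0; Z[14]=0
i=15: min(r-i=1, Z[3]=0)=0; Z[15]=0
i=16: outside box; Z[16]=0
i=17: outside box; Z[17]=2 scan→box=[17,19)
i=18: min(r-i=1, Z[1]=0)=0; Z[18]=0
i=19: outside box; Z[19]=0
i=20: outside box; Z[20]=0
i=21: outside box; Z[21]=0
i=22: outside box; Z[22]=2 scan→box=[22,24)
i=23: min(r-i=1, Z[1]=0)=0; Z[23]=0
i=24: outside box; Z[24]=4 scan→box=[24,28)
i=25: min(r-i=3, Z[1]=0)=0; Z[25]=0
i=26: min(r-i=2, Z[2]=0)=0; Z[26]=0
i=27: min(r-i=1, Z[3]=0)=0; Z[27]=0
i=28: outside box; Z[28]=2 scan→box=[28,30)
i=29: min(r-i=1, Z[1]=0)=0; Z[29]=0
i=30: outside box; Z[30]=1 scan→box=[30,31)
i=31: outside box; Z[31]=0
i=32: outside box; Z[32]=0
i=33: outside box; Z[33]=0
i=34: outside box; Z[34]=4 scan→box=[34,38)
i=35: min(r-i=3, Z[1]=0)=0; Z[35]=0
i=36: min(r-i=2, Z[2]=0)=0; Z[36]=0
i=37: min(r-i=1, Z[3]=0)=0; Z[37]=0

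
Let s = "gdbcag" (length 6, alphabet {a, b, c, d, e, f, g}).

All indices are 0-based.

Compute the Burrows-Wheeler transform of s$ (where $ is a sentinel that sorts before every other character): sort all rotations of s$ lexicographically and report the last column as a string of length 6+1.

rank  rotation last
    0  $gdbcag  g
    1  ag$gdbc  c
    2  bcag$gd  d
    3  cag$gdb  b
    4  dbcag$g  g
    5  g$gdbca  a
    6  gdbcag$  $

gcdbga$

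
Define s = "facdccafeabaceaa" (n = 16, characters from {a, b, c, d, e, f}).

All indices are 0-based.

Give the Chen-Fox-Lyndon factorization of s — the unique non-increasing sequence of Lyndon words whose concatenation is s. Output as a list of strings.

["f", "acdccafe", "abace", "a", "a"]

emit factor 1: 'f' (i=0, period=1)
emit factor 2: 'acdccafe' (i=1, period=8)
emit factor 3: 'abace' (i=9, period=5)
emit factor 4: 'a' (i=14, period=1)
emit factor 5: 'a' (i=15, period=1)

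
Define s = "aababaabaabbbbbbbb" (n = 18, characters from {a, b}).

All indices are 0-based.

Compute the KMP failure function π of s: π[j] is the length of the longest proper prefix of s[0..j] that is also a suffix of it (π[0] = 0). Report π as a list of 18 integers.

π[0] = 0
j=1 s[j]='a': π[1]=1 (border 'a')
j=2 s[j]='b': k: 1→0; π[2]=0 (border '')
j=3 s[j]='a': π[3]=1 (border 'a')
j=4 s[j]='b': k: 1→0; π[4]=0 (border '')
j=5 s[j]='a': π[5]=1 (border 'a')
j=6 s[j]='a': π[6]=2 (border 'aa')
j=7 s[j]='b': π[7]=3 (border 'aab')
j=8 s[j]='a': π[8]=4 (border 'aaba')
j=9 s[j]='a': k: 4→1; π[9]=2 (border 'aa')
j=10 s[j]='b': π[10]=3 (border 'aab')
j=11 s[j]='b': k: 3→0; π[11]=0 (border '')
j=12 s[j]='b': π[12]=0 (border '')
j=13 s[j]='b': π[13]=0 (border '')
j=14 s[j]='b': π[14]=0 (border '')
j=15 s[j]='b': π[15]=0 (border '')
j=16 s[j]='b': π[16]=0 (border '')
j=17 s[j]='b': π[17]=0 (border '')

[0, 1, 0, 1, 0, 1, 2, 3, 4, 2, 3, 0, 0, 0, 0, 0, 0, 0]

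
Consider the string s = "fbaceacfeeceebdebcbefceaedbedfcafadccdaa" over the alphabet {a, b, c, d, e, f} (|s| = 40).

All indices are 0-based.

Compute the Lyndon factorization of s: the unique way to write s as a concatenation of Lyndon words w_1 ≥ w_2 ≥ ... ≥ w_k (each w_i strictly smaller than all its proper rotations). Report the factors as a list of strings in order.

["f", "b", "aceacfeeceebdebcbefceaedbedfcafadccd", "a", "a"]

emit factor 1: 'f' (i=0, period=1)
emit factor 2: 'b' (i=1, period=1)
emit factor 3: 'aceacfeeceebdebcbefceaedbedfcafadccd' (i=2, period=36)
emit factor 4: 'a' (i=38, period=1)
emit factor 5: 'a' (i=39, period=1)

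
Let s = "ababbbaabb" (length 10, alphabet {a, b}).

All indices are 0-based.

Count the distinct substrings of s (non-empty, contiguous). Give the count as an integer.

41

rank→(start, suffix):
  0 → (6, 'aabb')
  1 → (0, 'ababbbaabb')
  2 → (7, 'abb')
  3 → (2, 'abbbaabb')
  4 → (9, 'b')
  5 → (5, 'baabb')
  6 → (1, 'babbbaabb')
  7 → (8, 'bb')
  8 → (4, 'bbaabb')
  9 → (3, 'bbbaabb')

SA = [6, 0, 7, 2, 9, 5, 1, 8, 4, 3]
i: (SA[i-1],SA[i]) lcp shared
  1: (6,0) 1 'a'
  2: (0,7) 2 'ab'
  3: (7,2) 3 'abb'
  4: (2,9) 0 ''
  5: (9,5) 1 'b'
  6: (5,1) 2 'ba'
  7: (1,8) 1 'b'
  8: (8,4) 2 'bb'
  9: (4,3) 2 'bb'

n(n+1)/2 = 10·11/2 = 55
Σ LCP = 0 + 1 + 2 + 3 + 0 + 1 + 2 + 1 + 2 + 2 = 14
distinct = 55 − 14 = 41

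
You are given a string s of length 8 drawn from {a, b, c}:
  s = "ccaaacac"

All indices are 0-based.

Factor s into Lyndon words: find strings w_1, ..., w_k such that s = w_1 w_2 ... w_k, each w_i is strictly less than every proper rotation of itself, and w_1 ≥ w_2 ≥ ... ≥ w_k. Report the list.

emit factor 1: 'c' (i=0, period=1)
emit factor 2: 'c' (i=1, period=1)
emit factor 3: 'aaacac' (i=2, period=6)

["c", "c", "aaacac"]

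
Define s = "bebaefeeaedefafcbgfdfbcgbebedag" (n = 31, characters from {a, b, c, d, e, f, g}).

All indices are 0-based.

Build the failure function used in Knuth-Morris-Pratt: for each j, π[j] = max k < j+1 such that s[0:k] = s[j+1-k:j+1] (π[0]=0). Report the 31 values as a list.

π[0] = 0
j=1 s[j]='e': π[1]=0 (border '')
j=2 s[j]='b': π[2]=1 (border 'b')
j=3 s[j]='a': k: 1→0; π[3]=0 (border '')
j=4 s[j]='e': π[4]=0 (border '')
j=5 s[j]='f': π[5]=0 (border '')
j=6 s[j]='e': π[6]=0 (border '')
j=7 s[j]='e': π[7]=0 (border '')
j=8 s[j]='a': π[8]=0 (border '')
j=9 s[j]='e': π[9]=0 (border '')
j=10 s[j]='d': π[10]=0 (border '')
j=11 s[j]='e': π[11]=0 (border '')
j=12 s[j]='f': π[12]=0 (border '')
j=13 s[j]='a': π[13]=0 (border '')
j=14 s[j]='f': π[14]=0 (border '')
j=15 s[j]='c': π[15]=0 (border '')
j=16 s[j]='b': π[16]=1 (border 'b')
j=17 s[j]='g': k: 1→0; π[17]=0 (border '')
j=18 s[j]='f': π[18]=0 (border '')
j=19 s[j]='d': π[19]=0 (border '')
j=20 s[j]='f': π[20]=0 (border '')
j=21 s[j]='b': π[21]=1 (border 'b')
j=22 s[j]='c': k: 1→0; π[22]=0 (border '')
j=23 s[j]='g': π[23]=0 (border '')
j=24 s[j]='b': π[24]=1 (border 'b')
j=25 s[j]='e': π[25]=2 (border 'be')
j=26 s[j]='b': π[26]=3 (border 'beb')
j=27 s[j]='e': k: 3→1; π[27]=2 (border 'be')
j=28 s[j]='d': k: 2→0; π[28]=0 (border '')
j=29 s[j]='a': π[29]=0 (border '')
j=30 s[j]='g': π[30]=0 (border '')

[0, 0, 1, 0, 0, 0, 0, 0, 0, 0, 0, 0, 0, 0, 0, 0, 1, 0, 0, 0, 0, 1, 0, 0, 1, 2, 3, 2, 0, 0, 0]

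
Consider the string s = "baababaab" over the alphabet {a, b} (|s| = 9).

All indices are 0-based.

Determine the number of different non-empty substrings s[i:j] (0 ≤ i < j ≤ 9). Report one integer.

29

rank→(start, suffix):
  0 → (6, 'aab')
  1 → (1, 'aababaab')
  2 → (7, 'ab')
  3 → (4, 'abaab')
  4 → (2, 'ababaab')
  5 → (8, 'b')
  6 → (5, 'baab')
  7 → (0, 'baababaab')
  8 → (3, 'babaab')

SA = [6, 1, 7, 4, 2, 8, 5, 0, 3]
i: (SA[i-1],SA[i]) lcp shared
  1: (6,1) 3 'aab'
  2: (1,7) 1 'a'
  3: (7,4) 2 'ab'
  4: (4,2) 3 'aba'
  5: (2,8) 0 ''
  6: (8,5) 1 'b'
  7: (5,0) 4 'baab'
  8: (0,3) 2 'ba'

n(n+1)/2 = 9·10/2 = 45
Σ LCP = 0 + 3 + 1 + 2 + 3 + 0 + 1 + 4 + 2 = 16
distinct = 45 − 16 = 29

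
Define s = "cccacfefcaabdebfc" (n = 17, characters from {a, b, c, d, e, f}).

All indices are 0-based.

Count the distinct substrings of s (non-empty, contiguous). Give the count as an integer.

rank→(start, suffix):
  0 → (9, 'aabdebfc')
  1 → (10, 'abdebfc')
  2 → (3, 'acfefcaabdebfc')
  3 → (11, 'bdebfc')
  4 → (14, 'bfc')
  5 → (16, 'c')
  6 → (8, 'caabdebfc')
  7 → (2, 'cacfefcaabdebfc')
  8 → (1, 'ccacfefcaabdebfc')
  9 → (0, 'cccacfefcaabdebfc')
  10 → (4, 'cfefcaabdebfc')
  11 → (12, 'debfc')
  12 → (13, 'ebfc')
  13 → (6, 'efcaabdebfc')
  14 → (15, 'fc')
  15 → (7, 'fcaabdebfc')
  16 → (5, 'fefcaabdebfc')

SA = [9, 10, 3, 11, 14, 16, 8, 2, 1, 0, 4, 12, 13, 6, 15, 7, 5]
i: (SA[i-1],SA[i]) lcp shared
  1: (9,10) 1 'a'
  2: (10,3) 1 'a'
  3: (3,11) 0 ''
  4: (11,14) 1 'b'
  5: (14,16) 0 ''
  6: (16,8) 1 'c'
  7: (8,2) 2 'ca'
  8: (2,1) 1 'c'
  9: (1,0) 2 'cc'
  10: (0,4) 1 'c'
  11: (4,12) 0 ''
  12: (12,13) 0 ''
  13: (13,6) 1 'e'
  14: (6,15) 0 ''
  15: (15,7) 2 'fc'
  16: (7,5) 1 'f'

n(n+1)/2 = 17·18/2 = 153
Σ LCP = 0 + 1 + 1 + 0 + 1 + 0 + 1 + 2 + 1 + 2 + 1 + 0 + 0 + 1 + 0 + 2 + 1 = 14
distinct = 153 − 14 = 139

139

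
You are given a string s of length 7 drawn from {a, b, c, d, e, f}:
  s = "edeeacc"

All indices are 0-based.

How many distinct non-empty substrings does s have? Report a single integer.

25

rank→(start, suffix):
  0 → (4, 'acc')
  1 → (6, 'c')
  2 → (5, 'cc')
  3 → (1, 'deeacc')
  4 → (3, 'eacc')
  5 → (0, 'edeeacc')
  6 → (2, 'eeacc')

SA = [4, 6, 5, 1, 3, 0, 2]
i: (SA[i-1],SA[i]) lcp shared
  1: (4,6) 0 ''
  2: (6,5) 1 'c'
  3: (5,1) 0 ''
  4: (1,3) 0 ''
  5: (3,0) 1 'e'
  6: (0,2) 1 'e'

n(n+1)/2 = 7·8/2 = 28
Σ LCP = 0 + 0 + 1 + 0 + 0 + 1 + 1 = 3
distinct = 28 − 3 = 25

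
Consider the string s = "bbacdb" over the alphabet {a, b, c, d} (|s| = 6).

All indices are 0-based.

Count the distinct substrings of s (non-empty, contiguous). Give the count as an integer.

19

rank→(start, suffix):
  0 → (2, 'acdb')
  1 → (5, 'b')
  2 → (1, 'bacdb')
  3 → (0, 'bbacdb')
  4 → (3, 'cdb')
  5 → (4, 'db')

SA = [2, 5, 1, 0, 3, 4]
[i] adj suffixes → lcp
  [1] 2/5 → 0 ('')
  [2] 5/1 → 1 ('b')
  [3] 1/0 → 1 ('b')
  [4] 0/3 → 0 ('')
  [5] 3/4 → 0 ('')

n(n+1)/2 = 6·7/2 = 21
Σ LCP = 0 + 0 + 1 + 1 + 0 + 0 = 2
distinct = 21 − 2 = 19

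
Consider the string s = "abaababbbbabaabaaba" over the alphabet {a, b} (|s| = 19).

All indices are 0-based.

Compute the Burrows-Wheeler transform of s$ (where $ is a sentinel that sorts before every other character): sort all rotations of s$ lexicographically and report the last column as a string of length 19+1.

abbbbaab$abaaaababba

rank  rotation              last
    0  $abaababbbbabaabaaba  a
    1  a$abaababbbbabaabaab  b
    2  aaba$abaababbbbabaab  b
    3  aabaaba$abaababbbbab  b
    4  aababbbbabaabaaba$ab  b
    5  aba$abaababbbbabaaba  a
    6  abaaba$abaababbbbaba  a
    7  abaabaaba$abaababbbb  b
    8  abaababbbbabaabaaba$  $
    9  ababbbbabaabaaba$aba  a
   10  abbbbabaabaaba$abaab  b
   11  ba$abaababbbbabaabaa  a
   12  baaba$abaababbbbabaa  a
   13  baabaaba$abaababbbba  a
   14  baababbbbabaabaaba$a  a
   15  babaabaaba$abaababbb  b
   16  babbbbabaabaaba$abaa  a
   17  bbabaabaaba$abaababb  b
   18  bbbabaabaaba$abaabab  b
   19  bbbbabaabaaba$abaaba  a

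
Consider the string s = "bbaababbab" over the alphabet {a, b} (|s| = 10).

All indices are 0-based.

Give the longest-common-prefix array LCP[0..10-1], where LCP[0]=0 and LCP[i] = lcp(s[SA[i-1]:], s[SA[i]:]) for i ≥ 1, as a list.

sorted suffixes:
  #0 SA[0]=2  'aababbab'
  #1 SA[1]=8  'ab'
  #2 SA[2]=3  'ababbab'
  #3 SA[3]=5  'abbab'
  #4 SA[4]=9  'b'
  #5 SA[5]=1  'baababbab'
  #6 SA[6]=7  'bab'
  #7 SA[7]=4  'babbab'
  #8 SA[8]=0  'bbaababbab'
  #9 SA[9]=6  'bbab'

SA = [2, 8, 3, 5, 9, 1, 7, 4, 0, 6]
[i] adj suffixes → lcp
  [1] 2/8 → 1 ('a')
  [2] 8/3 → 2 ('ab')
  [3] 3/5 → 2 ('ab')
  [4] 5/9 → 0 ('')
  [5] 9/1 → 1 ('b')
  [6] 1/7 → 2 ('ba')
  [7] 7/4 → 3 ('bab')
  [8] 4/0 → 1 ('b')
  [9] 0/6 → 3 ('bba')

[0, 1, 2, 2, 0, 1, 2, 3, 1, 3]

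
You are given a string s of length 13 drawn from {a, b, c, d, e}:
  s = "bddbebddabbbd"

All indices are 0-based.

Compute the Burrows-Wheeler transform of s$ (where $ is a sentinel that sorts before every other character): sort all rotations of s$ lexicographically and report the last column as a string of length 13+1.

ddabbe$dbddbbb

rank  rotation        last
    0  $bddbebddabbbd  d
    1  abbbd$bddbebdd  d
    2  bbbd$bddbebdda  a
    3  bbd$bddbebddab  b
    4  bd$bddbebddabb  b
    5  bddabbbd$bddbe  e
    6  bddbebddabbbd$  $
    7  bebddabbbd$bdd  d
    8  d$bddbebddabbb  b
    9  dabbbd$bddbebd  d
   10  dbebddabbbd$bd  d
   11  ddabbbd$bddbeb  b
   12  ddbebddabbbd$b  b
   13  ebddabbbd$bddb  b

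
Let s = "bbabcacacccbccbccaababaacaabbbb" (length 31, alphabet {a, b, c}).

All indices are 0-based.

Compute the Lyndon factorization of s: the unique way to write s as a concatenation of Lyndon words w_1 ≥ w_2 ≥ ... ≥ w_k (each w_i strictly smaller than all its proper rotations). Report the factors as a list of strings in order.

emit factor 1: 'b' (i=0, period=1)
emit factor 2: 'b' (i=1, period=1)
emit factor 3: 'abcacacccbccbcc' (i=2, period=15)
emit factor 4: 'aababaacaabbbb' (i=17, period=14)

["b", "b", "abcacacccbccbcc", "aababaacaabbbb"]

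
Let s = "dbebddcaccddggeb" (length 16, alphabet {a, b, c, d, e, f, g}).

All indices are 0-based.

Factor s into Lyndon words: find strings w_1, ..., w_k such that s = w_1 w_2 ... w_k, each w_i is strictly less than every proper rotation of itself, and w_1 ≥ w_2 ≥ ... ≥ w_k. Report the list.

["d", "be", "bddc", "accddggeb"]

emit factor 1: 'd' (i=0, period=1)
emit factor 2: 'be' (i=1, period=2)
emit factor 3: 'bddc' (i=3, period=4)
emit factor 4: 'accddggeb' (i=7, period=9)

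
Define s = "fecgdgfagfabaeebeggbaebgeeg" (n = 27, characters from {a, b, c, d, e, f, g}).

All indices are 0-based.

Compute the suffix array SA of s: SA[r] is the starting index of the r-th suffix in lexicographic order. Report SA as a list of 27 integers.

rank | idx | suffix
   0 |  10 | abaeebeggbaebgeeg
   1 |  20 | aebgeeg
   2 |  12 | aeebeggbaebgeeg
   3 |   7 | agfabaeebeggbaebgeeg
   4 |  19 | baebgeeg
   5 |  11 | baeebeggbaebgeeg
   6 |  15 | beggbaebgeeg
   7 |  22 | bgeeg
   8 |   2 | cgdgfagfabaeebeggbaebgeeg
   9 |   4 | dgfagfabaeebeggbaebgeeg
  10 |  14 | ebeggbaebgeeg
  11 |  21 | ebgeeg
  12 |   1 | ecgdgfagfabaeebeggbaebgeeg
  13 |  13 | eebeggbaebgeeg
  14 |  24 | eeg
  15 |  25 | eg
  16 |  16 | eggbaebgeeg
  17 |   9 | fabaeebeggbaebgeeg
  18 |   6 | fagfabaeebeggbaebgeeg
  19 |   0 | fecgdgfagfabaeebeggbaebgeeg
  20 |  26 | g
  21 |  18 | gbaebgeeg
  22 |   3 | gdgfagfabaeebeggbaebgeeg
  23 |  23 | geeg
  24 |   8 | gfabaeebeggbaebgeeg
  25 |   5 | gfagfabaeebeggbaebgeeg
  26 |  17 | ggbaebgeeg

[10, 20, 12, 7, 19, 11, 15, 22, 2, 4, 14, 21, 1, 13, 24, 25, 16, 9, 6, 0, 26, 18, 3, 23, 8, 5, 17]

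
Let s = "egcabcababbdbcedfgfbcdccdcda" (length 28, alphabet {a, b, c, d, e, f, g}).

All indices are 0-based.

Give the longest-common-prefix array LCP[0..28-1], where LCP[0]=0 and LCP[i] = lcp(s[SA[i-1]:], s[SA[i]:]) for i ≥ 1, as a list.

[0, 1, 2, 2, 0, 1, 1, 2, 2, 1, 0, 3, 1, 1, 2, 3, 1, 0, 1, 1, 2, 1, 0, 1, 0, 1, 0, 1]

rank | idx | suffix
   0 |  27 | a
   1 |   6 | ababbdbcedfgfbcdccdcda
   2 |   8 | abbdbcedfgfbcdccdcda
   3 |   3 | abcababbdbcedfgfbcdccdcda
   4 |   7 | babbdbcedfgfbcdccdcda
   5 |   9 | bbdbcedfgfbcdccdcda
   6 |   4 | bcababbdbcedfgfbcdccdcda
   7 |  19 | bcdccdcda
   8 |  12 | bcedfgfbcdccdcda
   9 |  10 | bdbcedfgfbcdccdcda
  10 |   5 | cababbdbcedfgfbcdccdcda
  11 |   2 | cabcababbdbcedfgfbcdccdcda
  12 |  22 | ccdcda
  13 |  25 | cda
  14 |  20 | cdccdcda
  15 |  23 | cdcda
  16 |  13 | cedfgfbcdccdcda
  17 |  26 | da
  18 |  11 | dbcedfgfbcdccdcda
  19 |  21 | dccdcda
  20 |  24 | dcda
  21 |  15 | dfgfbcdccdcda
  22 |  14 | edfgfbcdccdcda
  23 |   0 | egcabcababbdbcedfgfbcdccdcda
  24 |  18 | fbcdccdcda
  25 |  16 | fgfbcdccdcda
  26 |   1 | gcabcababbdbcedfgfbcdccdcda
  27 |  17 | gfbcdccdcda

SA = [27, 6, 8, 3, 7, 9, 4, 19, 12, 10, 5, 2, 22, 25, 20, 23, 13, 26, 11, 21, 24, 15, 14, 0, 18, 16, 1, 17]
i: (SA[i-1],SA[i]) lcp shared
  1: (27,6) 1 'a'
  2: (6,8) 2 'ab'
  3: (8,3) 2 'ab'
  4: (3,7) 0 ''
  5: (7,9) 1 'b'
  6: (9,4) 1 'b'
  7: (4,19) 2 'bc'
  8: (19,12) 2 'bc'
  9: (12,10) 1 'b'
  10: (10,5) 0 ''
  11: (5,2) 3 'cab'
  12: (2,22) 1 'c'
  13: (22,25) 1 'c'
  14: (25,20) 2 'cd'
  15: (20,23) 3 'cdc'
  16: (23,13) 1 'c'
  17: (13,26) 0 ''
  18: (26,11) 1 'd'
  19: (11,21) 1 'd'
  20: (21,24) 2 'dc'
  21: (24,15) 1 'd'
  22: (15,14) 0 ''
  23: (14,0) 1 'e'
  24: (0,18) 0 ''
  25: (18,16) 1 'f'
  26: (16,1) 0 ''
  27: (1,17) 1 'g'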